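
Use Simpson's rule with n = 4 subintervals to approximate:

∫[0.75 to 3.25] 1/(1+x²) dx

f(x) = 1/(1+x²)
a = 0.75, b = 3.25, n = 4
h = (b - a)/n = 0.625000

Simpson's rule: (h/3)[f(x₀) + 4f(x₁) + 2f(x₂) + ... + f(xₙ)]

x_0 = 0.7500, f(x_0) = 0.640000, coefficient = 1
x_1 = 1.3750, f(x_1) = 0.345946, coefficient = 4
x_2 = 2.0000, f(x_2) = 0.200000, coefficient = 2
x_3 = 2.6250, f(x_3) = 0.126733, coefficient = 4
x_4 = 3.2500, f(x_4) = 0.086486, coefficient = 1

I ≈ (0.625000/3) × 3.017201 = 0.628584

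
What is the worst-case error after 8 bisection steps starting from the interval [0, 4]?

Bisection error bound: |error| ≤ (b-a)/2^n
|error| ≤ (4 - 0)/2^8 = 4/2^8
|error| ≤ 0.0156250000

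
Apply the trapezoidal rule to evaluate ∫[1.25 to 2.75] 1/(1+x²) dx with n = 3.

f(x) = 1/(1+x²)
a = 1.25, b = 2.75, n = 3
h = (b - a)/n = 0.500000

Trapezoidal rule: (h/2)[f(x₀) + 2f(x₁) + 2f(x₂) + ... + f(xₙ)]

x_0 = 1.2500, f(x_0) = 0.390244, coefficient = 1
x_1 = 1.7500, f(x_1) = 0.246154, coefficient = 2
x_2 = 2.2500, f(x_2) = 0.164948, coefficient = 2
x_3 = 2.7500, f(x_3) = 0.116788, coefficient = 1

I ≈ (0.500000/2) × 1.329237 = 0.332309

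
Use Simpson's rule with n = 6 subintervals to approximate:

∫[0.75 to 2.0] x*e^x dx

f(x) = x*e^x
a = 0.75, b = 2.0, n = 6
h = (b - a)/n = 0.208333

Simpson's rule: (h/3)[f(x₀) + 4f(x₁) + 2f(x₂) + ... + f(xₙ)]

x_0 = 0.7500, f(x_0) = 1.587750, coefficient = 1
x_1 = 0.9583, f(x_1) = 2.498708, coefficient = 4
x_2 = 1.1667, f(x_2) = 3.746482, coefficient = 2
x_3 = 1.3750, f(x_3) = 5.438230, coefficient = 4
x_4 = 1.5833, f(x_4) = 7.712679, coefficient = 2
x_5 = 1.7917, f(x_5) = 10.749002, coefficient = 4
x_6 = 2.0000, f(x_6) = 14.778112, coefficient = 1

I ≈ (0.208333/3) × 114.027949 = 7.918608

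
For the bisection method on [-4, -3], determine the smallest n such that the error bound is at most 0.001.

We need (b-a)/2^n ≤ 0.001
(-3 - (-4))/2^n ≤ 0.001
1/2^n ≤ 0.001
2^n ≥ 1000
n ≥ log₂(1000) = 9.97
n ≥ 10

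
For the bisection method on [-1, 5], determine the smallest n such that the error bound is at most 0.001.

We need (b-a)/2^n ≤ 0.001
(5 - (-1))/2^n ≤ 0.001
6/2^n ≤ 0.001
2^n ≥ 6000
n ≥ log₂(6000) = 12.55
n ≥ 13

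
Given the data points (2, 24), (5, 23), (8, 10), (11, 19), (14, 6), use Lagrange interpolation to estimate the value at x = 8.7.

Lagrange interpolation formula:
P(x) = Σ yᵢ × Lᵢ(x)
where Lᵢ(x) = Π_{j≠i} (x - xⱼ)/(xᵢ - xⱼ)

L_0(8.7) = (8.7 - 5)/(2 - 5) × (8.7 - 8)/(2 - 8) × (8.7 - 11)/(2 - 11) × (8.7 - 14)/(2 - 14) = 0.016241
L_1(8.7) = (8.7 - 2)/(5 - 2) × (8.7 - 8)/(5 - 8) × (8.7 - 11)/(5 - 11) × (8.7 - 14)/(5 - 14) = -0.117636
L_2(8.7) = (8.7 - 2)/(8 - 2) × (8.7 - 5)/(8 - 5) × (8.7 - 11)/(8 - 11) × (8.7 - 14)/(8 - 14) = 0.932685
L_3(8.7) = (8.7 - 2)/(11 - 2) × (8.7 - 5)/(11 - 5) × (8.7 - 8)/(11 - 8) × (8.7 - 14)/(11 - 14) = 0.189241
L_4(8.7) = (8.7 - 2)/(14 - 2) × (8.7 - 5)/(14 - 5) × (8.7 - 8)/(14 - 8) × (8.7 - 11)/(14 - 11) = -0.020531

P(8.7) = 24×L_0(8.7) + 23×L_1(8.7) + 10×L_2(8.7) + 19×L_3(8.7) + 6×L_4(8.7)
P(8.7) = 10.483391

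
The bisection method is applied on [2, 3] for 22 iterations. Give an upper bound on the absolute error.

Bisection error bound: |error| ≤ (b-a)/2^n
|error| ≤ (3 - 2)/2^22 = 1/2^22
|error| ≤ 0.0000002384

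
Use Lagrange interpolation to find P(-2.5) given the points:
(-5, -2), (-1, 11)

Lagrange interpolation formula:
P(x) = Σ yᵢ × Lᵢ(x)
where Lᵢ(x) = Π_{j≠i} (x - xⱼ)/(xᵢ - xⱼ)

L_0(-2.5) = (-2.5 - (-1))/(-5 - (-1)) = 0.375000
L_1(-2.5) = (-2.5 - (-5))/(-1 - (-5)) = 0.625000

P(-2.5) = (-2)×L_0(-2.5) + 11×L_1(-2.5)
P(-2.5) = 6.125000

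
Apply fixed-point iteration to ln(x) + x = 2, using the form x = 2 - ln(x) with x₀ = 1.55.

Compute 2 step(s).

Equation: ln(x) + x = 2
Fixed-point form: x = 2 - ln(x)
x₀ = 1.55

x_1 = g(1.550000) = 1.561745
x_2 = g(1.561745) = 1.554196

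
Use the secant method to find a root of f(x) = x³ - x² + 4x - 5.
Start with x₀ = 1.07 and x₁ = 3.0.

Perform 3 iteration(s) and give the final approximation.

f(x) = x³ - x² + 4x - 5
x₀ = 1.07, x₁ = 3.0

Secant formula: x_{n+1} = x_n - f(x_n)(x_n - x_{n-1})/(f(x_n) - f(x_{n-1}))

Iteration 1:
  f(1.070000) = -0.639857
  f(3.000000) = 25.000000
  x_2 = 3.000000 - 25.000000×(3.000000 - 1.070000)/(25.000000 - (-0.639857))
       = 1.118164
Iteration 2:
  f(3.000000) = 25.000000
  f(1.118164) = -0.379603
  x_3 = 1.118164 - (-0.379603)×(1.118164 - 3.000000)/(-0.379603 - 25.000000)
       = 1.146311
Iteration 3:
  f(1.118164) = -0.379603
  f(1.146311) = -0.222500
  x_4 = 1.146311 - (-0.222500)×(1.146311 - 1.118164)/(-0.222500 - (-0.379603))
       = 1.186174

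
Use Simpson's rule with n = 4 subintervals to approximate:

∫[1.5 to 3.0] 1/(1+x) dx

f(x) = 1/(1+x)
a = 1.5, b = 3.0, n = 4
h = (b - a)/n = 0.375000

Simpson's rule: (h/3)[f(x₀) + 4f(x₁) + 2f(x₂) + ... + f(xₙ)]

x_0 = 1.5000, f(x_0) = 0.400000, coefficient = 1
x_1 = 1.8750, f(x_1) = 0.347826, coefficient = 4
x_2 = 2.2500, f(x_2) = 0.307692, coefficient = 2
x_3 = 2.6250, f(x_3) = 0.275862, coefficient = 4
x_4 = 3.0000, f(x_4) = 0.250000, coefficient = 1

I ≈ (0.375000/3) × 3.760137 = 0.470017
Exact value: 0.470004
Error: 0.000014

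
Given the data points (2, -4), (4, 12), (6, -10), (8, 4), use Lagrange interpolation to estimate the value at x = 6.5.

Lagrange interpolation formula:
P(x) = Σ yᵢ × Lᵢ(x)
where Lᵢ(x) = Π_{j≠i} (x - xⱼ)/(xᵢ - xⱼ)

L_0(6.5) = (6.5 - 4)/(2 - 4) × (6.5 - 6)/(2 - 6) × (6.5 - 8)/(2 - 8) = 0.039062
L_1(6.5) = (6.5 - 2)/(4 - 2) × (6.5 - 6)/(4 - 6) × (6.5 - 8)/(4 - 8) = -0.210938
L_2(6.5) = (6.5 - 2)/(6 - 2) × (6.5 - 4)/(6 - 4) × (6.5 - 8)/(6 - 8) = 1.054688
L_3(6.5) = (6.5 - 2)/(8 - 2) × (6.5 - 4)/(8 - 4) × (6.5 - 6)/(8 - 6) = 0.117188

P(6.5) = (-4)×L_0(6.5) + 12×L_1(6.5) + (-10)×L_2(6.5) + 4×L_3(6.5)
P(6.5) = -12.765625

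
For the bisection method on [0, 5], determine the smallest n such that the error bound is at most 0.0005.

We need (b-a)/2^n ≤ 0.0005
(5 - 0)/2^n ≤ 0.0005
5/2^n ≤ 0.0005
2^n ≥ 10000
n ≥ log₂(10000) = 13.29
n ≥ 14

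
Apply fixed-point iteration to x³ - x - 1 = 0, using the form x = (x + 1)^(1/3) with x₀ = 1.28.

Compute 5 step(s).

Equation: x³ - x - 1 = 0
Fixed-point form: x = (x + 1)^(1/3)
x₀ = 1.28

x_1 = g(1.280000) = 1.316169
x_2 = g(1.316169) = 1.323092
x_3 = g(1.323092) = 1.324409
x_4 = g(1.324409) = 1.324659
x_5 = g(1.324659) = 1.324707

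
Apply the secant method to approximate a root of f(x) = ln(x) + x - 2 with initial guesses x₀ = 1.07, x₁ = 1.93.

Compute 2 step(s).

f(x) = ln(x) + x - 2
x₀ = 1.07, x₁ = 1.93

Secant formula: x_{n+1} = x_n - f(x_n)(x_n - x_{n-1})/(f(x_n) - f(x_{n-1}))

Iteration 1:
  f(1.070000) = -0.862341
  f(1.930000) = 0.587520
  x_2 = 1.930000 - 0.587520×(1.930000 - 1.070000)/(0.587520 - (-0.862341))
       = 1.581507
Iteration 2:
  f(1.930000) = 0.587520
  f(1.581507) = 0.039884
  x_3 = 1.581507 - 0.039884×(1.581507 - 1.930000)/(0.039884 - 0.587520)
       = 1.556126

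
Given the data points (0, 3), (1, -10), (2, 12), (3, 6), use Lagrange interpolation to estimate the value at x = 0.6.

Lagrange interpolation formula:
P(x) = Σ yᵢ × Lᵢ(x)
where Lᵢ(x) = Π_{j≠i} (x - xⱼ)/(xᵢ - xⱼ)

L_0(0.6) = (0.6 - 1)/(0 - 1) × (0.6 - 2)/(0 - 2) × (0.6 - 3)/(0 - 3) = 0.224000
L_1(0.6) = (0.6 - 0)/(1 - 0) × (0.6 - 2)/(1 - 2) × (0.6 - 3)/(1 - 3) = 1.008000
L_2(0.6) = (0.6 - 0)/(2 - 0) × (0.6 - 1)/(2 - 1) × (0.6 - 3)/(2 - 3) = -0.288000
L_3(0.6) = (0.6 - 0)/(3 - 0) × (0.6 - 1)/(3 - 1) × (0.6 - 2)/(3 - 2) = 0.056000

P(0.6) = 3×L_0(0.6) + (-10)×L_1(0.6) + 12×L_2(0.6) + 6×L_3(0.6)
P(0.6) = -12.528000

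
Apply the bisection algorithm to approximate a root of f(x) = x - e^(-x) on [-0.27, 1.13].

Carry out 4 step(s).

f(x) = x - e^(-x)
Initial interval: [-0.27, 1.13]

Iteration 1:
  c_1 = (-0.270000 + 1.130000)/2 = 0.430000
  f(c_1) = f(0.430000) = -0.220509
  f(a) × f(c) ≥ 0, new interval: [0.430000, 1.130000]
Iteration 2:
  c_2 = (0.430000 + 1.130000)/2 = 0.780000
  f(c_2) = f(0.780000) = 0.321594
  f(a) × f(c) < 0, new interval: [0.430000, 0.780000]
Iteration 3:
  c_3 = (0.430000 + 0.780000)/2 = 0.605000
  f(c_3) = f(0.605000) = 0.058926
  f(a) × f(c) < 0, new interval: [0.430000, 0.605000]
Iteration 4:
  c_4 = (0.430000 + 0.605000)/2 = 0.517500
  f(c_4) = f(0.517500) = -0.078509
  f(a) × f(c) ≥ 0, new interval: [0.517500, 0.605000]

After 4 iteration(s), the approximation is c_4 = 0.517500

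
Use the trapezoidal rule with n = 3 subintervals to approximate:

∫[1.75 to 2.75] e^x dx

f(x) = e^x
a = 1.75, b = 2.75, n = 3
h = (b - a)/n = 0.333333

Trapezoidal rule: (h/2)[f(x₀) + 2f(x₁) + 2f(x₂) + ... + f(xₙ)]

x_0 = 1.7500, f(x_0) = 5.754603, coefficient = 1
x_1 = 2.0833, f(x_1) = 8.031195, coefficient = 2
x_2 = 2.4167, f(x_2) = 11.208436, coefficient = 2
x_3 = 2.7500, f(x_3) = 15.642632, coefficient = 1

I ≈ (0.333333/2) × 59.876496 = 9.979416
Exact value: 9.888029
Error: 0.091387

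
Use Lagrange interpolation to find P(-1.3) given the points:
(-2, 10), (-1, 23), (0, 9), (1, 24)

Lagrange interpolation formula:
P(x) = Σ yᵢ × Lᵢ(x)
where Lᵢ(x) = Π_{j≠i} (x - xⱼ)/(xᵢ - xⱼ)

L_0(-1.3) = (-1.3 - (-1))/(-2 - (-1)) × (-1.3 - 0)/(-2 - 0) × (-1.3 - 1)/(-2 - 1) = 0.149500
L_1(-1.3) = (-1.3 - (-2))/(-1 - (-2)) × (-1.3 - 0)/(-1 - 0) × (-1.3 - 1)/(-1 - 1) = 1.046500
L_2(-1.3) = (-1.3 - (-2))/(0 - (-2)) × (-1.3 - (-1))/(0 - (-1)) × (-1.3 - 1)/(0 - 1) = -0.241500
L_3(-1.3) = (-1.3 - (-2))/(1 - (-2)) × (-1.3 - (-1))/(1 - (-1)) × (-1.3 - 0)/(1 - 0) = 0.045500

P(-1.3) = 10×L_0(-1.3) + 23×L_1(-1.3) + 9×L_2(-1.3) + 24×L_3(-1.3)
P(-1.3) = 24.483000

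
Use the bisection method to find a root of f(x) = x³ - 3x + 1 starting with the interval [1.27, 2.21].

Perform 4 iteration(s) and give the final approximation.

f(x) = x³ - 3x + 1
Initial interval: [1.27, 2.21]

Iteration 1:
  c_1 = (1.270000 + 2.210000)/2 = 1.740000
  f(c_1) = f(1.740000) = 1.048024
  f(a) × f(c) < 0, new interval: [1.270000, 1.740000]
Iteration 2:
  c_2 = (1.270000 + 1.740000)/2 = 1.505000
  f(c_2) = f(1.505000) = -0.106137
  f(a) × f(c) ≥ 0, new interval: [1.505000, 1.740000]
Iteration 3:
  c_3 = (1.505000 + 1.740000)/2 = 1.622500
  f(c_3) = f(1.622500) = 0.403741
  f(a) × f(c) < 0, new interval: [1.505000, 1.622500]
Iteration 4:
  c_4 = (1.505000 + 1.622500)/2 = 1.563750
  f(c_4) = f(1.563750) = 0.132610
  f(a) × f(c) < 0, new interval: [1.505000, 1.563750]

After 4 iteration(s), the approximation is c_4 = 1.563750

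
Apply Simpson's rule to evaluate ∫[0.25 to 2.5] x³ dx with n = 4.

f(x) = x³
a = 0.25, b = 2.5, n = 4
h = (b - a)/n = 0.562500

Simpson's rule: (h/3)[f(x₀) + 4f(x₁) + 2f(x₂) + ... + f(xₙ)]

x_0 = 0.2500, f(x_0) = 0.015625, coefficient = 1
x_1 = 0.8125, f(x_1) = 0.536377, coefficient = 4
x_2 = 1.3750, f(x_2) = 2.599609, coefficient = 2
x_3 = 1.9375, f(x_3) = 7.273193, coefficient = 4
x_4 = 2.5000, f(x_4) = 15.625000, coefficient = 1

I ≈ (0.562500/3) × 52.078125 = 9.764648
Exact value: 9.764648
Error: 0.000000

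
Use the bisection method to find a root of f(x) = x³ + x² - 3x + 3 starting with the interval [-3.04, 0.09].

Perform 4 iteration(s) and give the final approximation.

f(x) = x³ + x² - 3x + 3
Initial interval: [-3.04, 0.09]

Iteration 1:
  c_1 = (-3.040000 + 0.090000)/2 = -1.475000
  f(c_1) = f(-1.475000) = 6.391578
  f(a) × f(c) < 0, new interval: [-3.040000, -1.475000]
Iteration 2:
  c_2 = (-3.040000 + (-1.475000))/2 = -2.257500
  f(c_2) = f(-2.257500) = 3.363895
  f(a) × f(c) < 0, new interval: [-3.040000, -2.257500]
Iteration 3:
  c_3 = (-3.040000 + (-2.257500))/2 = -2.648750
  f(c_3) = f(-2.648750) = -0.621176
  f(a) × f(c) ≥ 0, new interval: [-2.648750, -2.257500]
Iteration 4:
  c_4 = (-2.648750 + (-2.257500))/2 = -2.453125
  f(c_4) = f(-2.453125) = 1.614727
  f(a) × f(c) < 0, new interval: [-2.648750, -2.453125]

After 4 iteration(s), the approximation is c_4 = -2.453125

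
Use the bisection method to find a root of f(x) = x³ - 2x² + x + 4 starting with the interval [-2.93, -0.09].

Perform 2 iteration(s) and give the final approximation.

f(x) = x³ - 2x² + x + 4
Initial interval: [-2.93, -0.09]

Iteration 1:
  c_1 = (-2.930000 + (-0.090000))/2 = -1.510000
  f(c_1) = f(-1.510000) = -5.513151
  f(a) × f(c) ≥ 0, new interval: [-1.510000, -0.090000]
Iteration 2:
  c_2 = (-1.510000 + (-0.090000))/2 = -0.800000
  f(c_2) = f(-0.800000) = 1.408000
  f(a) × f(c) < 0, new interval: [-1.510000, -0.800000]

After 2 iteration(s), the approximation is c_2 = -0.800000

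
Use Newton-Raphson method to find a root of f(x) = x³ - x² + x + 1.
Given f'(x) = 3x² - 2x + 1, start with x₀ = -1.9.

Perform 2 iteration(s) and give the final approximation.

f(x) = x³ - x² + x + 1
f'(x) = 3x² - 2x + 1
x₀ = -1.9

Newton-Raphson formula: x_{n+1} = x_n - f(x_n)/f'(x_n)

Iteration 1:
  f(-1.900000) = -11.369000
  f'(-1.900000) = 15.630000
  x_1 = -1.900000 - (-11.369000)/15.630000 = -1.172617
Iteration 2:
  f(-1.172617) = -3.160030
  f'(-1.172617) = 7.470324
  x_2 = -1.172617 - (-3.160030)/7.470324 = -0.749606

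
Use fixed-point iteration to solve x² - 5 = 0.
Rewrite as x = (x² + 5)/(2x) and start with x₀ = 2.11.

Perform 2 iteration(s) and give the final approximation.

Equation: x² - 5 = 0
Fixed-point form: x = (x² + 5)/(2x)
x₀ = 2.11

x_1 = g(2.110000) = 2.239834
x_2 = g(2.239834) = 2.236071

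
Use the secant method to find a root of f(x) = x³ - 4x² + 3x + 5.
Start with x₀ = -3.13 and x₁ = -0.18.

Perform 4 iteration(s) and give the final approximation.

f(x) = x³ - 4x² + 3x + 5
x₀ = -3.13, x₁ = -0.18

Secant formula: x_{n+1} = x_n - f(x_n)(x_n - x_{n-1})/(f(x_n) - f(x_{n-1}))

Iteration 1:
  f(-3.130000) = -74.241897
  f(-0.180000) = 4.324568
  x_2 = -0.180000 - 4.324568×(-0.180000 - (-3.130000))/(4.324568 - (-74.241897))
       = -0.342378
Iteration 2:
  f(-0.180000) = 4.324568
  f(-0.342378) = 3.463840
  x_3 = -0.342378 - 3.463840×(-0.342378 - (-0.180000))/(3.463840 - 4.324568)
       = -0.995839
Iteration 3:
  f(-0.342378) = 3.463840
  f(-0.995839) = -2.941863
  x_4 = -0.995839 - (-2.941863)×(-0.995839 - (-0.342378))/(-2.941863 - 3.463840)
       = -0.695732
Iteration 4:
  f(-0.995839) = -2.941863
  f(-0.695732) = 0.639863
  x_5 = -0.695732 - 0.639863×(-0.695732 - (-0.995839))/(0.639863 - (-2.941863))
       = -0.749345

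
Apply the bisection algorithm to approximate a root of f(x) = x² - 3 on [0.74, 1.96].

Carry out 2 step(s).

f(x) = x² - 3
Initial interval: [0.74, 1.96]

Iteration 1:
  c_1 = (0.740000 + 1.960000)/2 = 1.350000
  f(c_1) = f(1.350000) = -1.177500
  f(a) × f(c) ≥ 0, new interval: [1.350000, 1.960000]
Iteration 2:
  c_2 = (1.350000 + 1.960000)/2 = 1.655000
  f(c_2) = f(1.655000) = -0.260975
  f(a) × f(c) ≥ 0, new interval: [1.655000, 1.960000]

After 2 iteration(s), the approximation is c_2 = 1.655000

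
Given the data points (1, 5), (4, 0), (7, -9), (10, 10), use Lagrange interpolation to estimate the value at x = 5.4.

Lagrange interpolation formula:
P(x) = Σ yᵢ × Lᵢ(x)
where Lᵢ(x) = Π_{j≠i} (x - xⱼ)/(xᵢ - xⱼ)

L_0(5.4) = (5.4 - 4)/(1 - 4) × (5.4 - 7)/(1 - 7) × (5.4 - 10)/(1 - 10) = -0.063605
L_1(5.4) = (5.4 - 1)/(4 - 1) × (5.4 - 7)/(4 - 7) × (5.4 - 10)/(4 - 10) = 0.599704
L_2(5.4) = (5.4 - 1)/(7 - 1) × (5.4 - 4)/(7 - 4) × (5.4 - 10)/(7 - 10) = 0.524741
L_3(5.4) = (5.4 - 1)/(10 - 1) × (5.4 - 4)/(10 - 4) × (5.4 - 7)/(10 - 7) = -0.060840

P(5.4) = 5×L_0(5.4) + 0×L_1(5.4) + (-9)×L_2(5.4) + 10×L_3(5.4)
P(5.4) = -5.649086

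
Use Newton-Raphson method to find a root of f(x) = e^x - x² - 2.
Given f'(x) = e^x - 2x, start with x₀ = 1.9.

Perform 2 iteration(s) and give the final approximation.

f(x) = e^x - x² - 2
f'(x) = e^x - 2x
x₀ = 1.9

Newton-Raphson formula: x_{n+1} = x_n - f(x_n)/f'(x_n)

Iteration 1:
  f(1.900000) = 1.075894
  f'(1.900000) = 2.885894
  x_1 = 1.900000 - 1.075894/2.885894 = 1.527189
Iteration 2:
  f(1.527189) = 0.272906
  f'(1.527189) = 1.550834
  x_2 = 1.527189 - 0.272906/1.550834 = 1.351215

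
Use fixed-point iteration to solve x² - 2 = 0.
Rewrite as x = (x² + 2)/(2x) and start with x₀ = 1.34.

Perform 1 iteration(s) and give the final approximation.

Equation: x² - 2 = 0
Fixed-point form: x = (x² + 2)/(2x)
x₀ = 1.34

x_1 = g(1.340000) = 1.416269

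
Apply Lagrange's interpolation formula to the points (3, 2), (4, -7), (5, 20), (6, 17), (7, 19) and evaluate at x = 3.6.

Lagrange interpolation formula:
P(x) = Σ yᵢ × Lᵢ(x)
where Lᵢ(x) = Π_{j≠i} (x - xⱼ)/(xᵢ - xⱼ)

L_0(3.6) = (3.6 - 4)/(3 - 4) × (3.6 - 5)/(3 - 5) × (3.6 - 6)/(3 - 6) × (3.6 - 7)/(3 - 7) = 0.190400
L_1(3.6) = (3.6 - 3)/(4 - 3) × (3.6 - 5)/(4 - 5) × (3.6 - 6)/(4 - 6) × (3.6 - 7)/(4 - 7) = 1.142400
L_2(3.6) = (3.6 - 3)/(5 - 3) × (3.6 - 4)/(5 - 4) × (3.6 - 6)/(5 - 6) × (3.6 - 7)/(5 - 7) = -0.489600
L_3(3.6) = (3.6 - 3)/(6 - 3) × (3.6 - 4)/(6 - 4) × (3.6 - 5)/(6 - 5) × (3.6 - 7)/(6 - 7) = 0.190400
L_4(3.6) = (3.6 - 3)/(7 - 3) × (3.6 - 4)/(7 - 4) × (3.6 - 5)/(7 - 5) × (3.6 - 6)/(7 - 6) = -0.033600

P(3.6) = 2×L_0(3.6) + (-7)×L_1(3.6) + 20×L_2(3.6) + 17×L_3(3.6) + 19×L_4(3.6)
P(3.6) = -14.809600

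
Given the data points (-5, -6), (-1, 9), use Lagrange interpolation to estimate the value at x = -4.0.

Lagrange interpolation formula:
P(x) = Σ yᵢ × Lᵢ(x)
where Lᵢ(x) = Π_{j≠i} (x - xⱼ)/(xᵢ - xⱼ)

L_0(-4.0) = (-4.0 - (-1))/(-5 - (-1)) = 0.750000
L_1(-4.0) = (-4.0 - (-5))/(-1 - (-5)) = 0.250000

P(-4.0) = (-6)×L_0(-4.0) + 9×L_1(-4.0)
P(-4.0) = -2.250000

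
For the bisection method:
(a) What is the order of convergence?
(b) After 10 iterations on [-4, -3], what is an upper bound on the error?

(a) Bisection has linear (order 1) convergence; the error is halved each step.

(b) Error bound = (b-a)/2^n = (-3 - (-4))/2^{10}
    = 1/2^{10}

(a) 1 (linear); (b) error ≤ 9.77e-04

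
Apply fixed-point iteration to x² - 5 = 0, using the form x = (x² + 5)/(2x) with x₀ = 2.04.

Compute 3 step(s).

Equation: x² - 5 = 0
Fixed-point form: x = (x² + 5)/(2x)
x₀ = 2.04

x_1 = g(2.040000) = 2.245490
x_2 = g(2.245490) = 2.236088
x_3 = g(2.236088) = 2.236068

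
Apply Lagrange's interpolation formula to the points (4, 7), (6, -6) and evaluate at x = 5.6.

Lagrange interpolation formula:
P(x) = Σ yᵢ × Lᵢ(x)
where Lᵢ(x) = Π_{j≠i} (x - xⱼ)/(xᵢ - xⱼ)

L_0(5.6) = (5.6 - 6)/(4 - 6) = 0.200000
L_1(5.6) = (5.6 - 4)/(6 - 4) = 0.800000

P(5.6) = 7×L_0(5.6) + (-6)×L_1(5.6)
P(5.6) = -3.400000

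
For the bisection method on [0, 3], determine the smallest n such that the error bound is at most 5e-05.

We need (b-a)/2^n ≤ 5e-05
(3 - 0)/2^n ≤ 5e-05
3/2^n ≤ 5e-05
2^n ≥ 60000
n ≥ log₂(60000) = 15.87
n ≥ 16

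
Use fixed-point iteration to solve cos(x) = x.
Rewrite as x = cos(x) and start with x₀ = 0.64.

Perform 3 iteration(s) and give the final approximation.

Equation: cos(x) = x
Fixed-point form: x = cos(x)
x₀ = 0.64

x_1 = g(0.640000) = 0.802096
x_2 = g(0.802096) = 0.695202
x_3 = g(0.695202) = 0.767924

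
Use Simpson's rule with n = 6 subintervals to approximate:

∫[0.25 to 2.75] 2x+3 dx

f(x) = 2x+3
a = 0.25, b = 2.75, n = 6
h = (b - a)/n = 0.416667

Simpson's rule: (h/3)[f(x₀) + 4f(x₁) + 2f(x₂) + ... + f(xₙ)]

x_0 = 0.2500, f(x_0) = 3.500000, coefficient = 1
x_1 = 0.6667, f(x_1) = 4.333333, coefficient = 4
x_2 = 1.0833, f(x_2) = 5.166667, coefficient = 2
x_3 = 1.5000, f(x_3) = 6.000000, coefficient = 4
x_4 = 1.9167, f(x_4) = 6.833333, coefficient = 2
x_5 = 2.3333, f(x_5) = 7.666667, coefficient = 4
x_6 = 2.7500, f(x_6) = 8.500000, coefficient = 1

I ≈ (0.416667/3) × 108.000000 = 15.000000
Exact value: 15.000000
Error: 0.000000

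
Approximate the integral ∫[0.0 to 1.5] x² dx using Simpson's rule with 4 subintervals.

f(x) = x²
a = 0.0, b = 1.5, n = 4
h = (b - a)/n = 0.375000

Simpson's rule: (h/3)[f(x₀) + 4f(x₁) + 2f(x₂) + ... + f(xₙ)]

x_0 = 0.0000, f(x_0) = 0.000000, coefficient = 1
x_1 = 0.3750, f(x_1) = 0.140625, coefficient = 4
x_2 = 0.7500, f(x_2) = 0.562500, coefficient = 2
x_3 = 1.1250, f(x_3) = 1.265625, coefficient = 4
x_4 = 1.5000, f(x_4) = 2.250000, coefficient = 1

I ≈ (0.375000/3) × 9.000000 = 1.125000
Exact value: 1.125000
Error: 0.000000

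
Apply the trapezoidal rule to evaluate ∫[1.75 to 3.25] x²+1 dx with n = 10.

f(x) = x²+1
a = 1.75, b = 3.25, n = 10
h = (b - a)/n = 0.150000

Trapezoidal rule: (h/2)[f(x₀) + 2f(x₁) + 2f(x₂) + ... + f(xₙ)]

x_0 = 1.7500, f(x_0) = 4.062500, coefficient = 1
x_1 = 1.9000, f(x_1) = 4.610000, coefficient = 2
x_2 = 2.0500, f(x_2) = 5.202500, coefficient = 2
x_3 = 2.2000, f(x_3) = 5.840000, coefficient = 2
x_4 = 2.3500, f(x_4) = 6.522500, coefficient = 2
x_5 = 2.5000, f(x_5) = 7.250000, coefficient = 2
x_6 = 2.6500, f(x_6) = 8.022500, coefficient = 2
x_7 = 2.8000, f(x_7) = 8.840000, coefficient = 2
x_8 = 2.9500, f(x_8) = 9.702500, coefficient = 2
x_9 = 3.1000, f(x_9) = 10.610000, coefficient = 2
x_10 = 3.2500, f(x_10) = 11.562500, coefficient = 1

I ≈ (0.150000/2) × 148.825000 = 11.161875
Exact value: 11.156250
Error: 0.005625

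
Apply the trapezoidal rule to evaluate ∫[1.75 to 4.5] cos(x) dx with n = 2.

f(x) = cos(x)
a = 1.75, b = 4.5, n = 2
h = (b - a)/n = 1.375000

Trapezoidal rule: (h/2)[f(x₀) + 2f(x₁) + 2f(x₂) + ... + f(xₙ)]

x_0 = 1.7500, f(x_0) = -0.178246, coefficient = 1
x_1 = 3.1250, f(x_1) = -0.999862, coefficient = 2
x_2 = 4.5000, f(x_2) = -0.210796, coefficient = 1

I ≈ (1.375000/2) × -2.388767 = -1.642277
Exact value: -1.961516
Error: 0.319239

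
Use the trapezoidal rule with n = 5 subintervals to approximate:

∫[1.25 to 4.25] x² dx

f(x) = x²
a = 1.25, b = 4.25, n = 5
h = (b - a)/n = 0.600000

Trapezoidal rule: (h/2)[f(x₀) + 2f(x₁) + 2f(x₂) + ... + f(xₙ)]

x_0 = 1.2500, f(x_0) = 1.562500, coefficient = 1
x_1 = 1.8500, f(x_1) = 3.422500, coefficient = 2
x_2 = 2.4500, f(x_2) = 6.002500, coefficient = 2
x_3 = 3.0500, f(x_3) = 9.302500, coefficient = 2
x_4 = 3.6500, f(x_4) = 13.322500, coefficient = 2
x_5 = 4.2500, f(x_5) = 18.062500, coefficient = 1

I ≈ (0.600000/2) × 83.725000 = 25.117500
Exact value: 24.937500
Error: 0.180000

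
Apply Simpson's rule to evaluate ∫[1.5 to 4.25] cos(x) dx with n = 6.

f(x) = cos(x)
a = 1.5, b = 4.25, n = 6
h = (b - a)/n = 0.458333

Simpson's rule: (h/3)[f(x₀) + 4f(x₁) + 2f(x₂) + ... + f(xₙ)]

x_0 = 1.5000, f(x_0) = 0.070737, coefficient = 1
x_1 = 1.9583, f(x_1) = -0.377909, coefficient = 4
x_2 = 2.4167, f(x_2) = -0.748549, coefficient = 2
x_3 = 2.8750, f(x_3) = -0.964674, coefficient = 4
x_4 = 3.3333, f(x_4) = -0.981674, coefficient = 2
x_5 = 3.7917, f(x_5) = -0.796039, coefficient = 4
x_6 = 4.2500, f(x_6) = -0.446087, coefficient = 1

I ≈ (0.458333/3) × -12.390285 = -1.892960
Exact value: -1.892484
Error: 0.000476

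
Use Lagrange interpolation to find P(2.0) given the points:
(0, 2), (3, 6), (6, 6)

Lagrange interpolation formula:
P(x) = Σ yᵢ × Lᵢ(x)
where Lᵢ(x) = Π_{j≠i} (x - xⱼ)/(xᵢ - xⱼ)

L_0(2.0) = (2.0 - 3)/(0 - 3) × (2.0 - 6)/(0 - 6) = 0.222222
L_1(2.0) = (2.0 - 0)/(3 - 0) × (2.0 - 6)/(3 - 6) = 0.888889
L_2(2.0) = (2.0 - 0)/(6 - 0) × (2.0 - 3)/(6 - 3) = -0.111111

P(2.0) = 2×L_0(2.0) + 6×L_1(2.0) + 6×L_2(2.0)
P(2.0) = 5.111111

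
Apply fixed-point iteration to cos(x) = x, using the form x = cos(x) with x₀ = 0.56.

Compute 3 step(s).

Equation: cos(x) = x
Fixed-point form: x = cos(x)
x₀ = 0.56

x_1 = g(0.560000) = 0.847255
x_2 = g(0.847255) = 0.662043
x_3 = g(0.662043) = 0.788738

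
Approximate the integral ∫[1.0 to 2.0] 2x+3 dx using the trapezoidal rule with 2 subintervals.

f(x) = 2x+3
a = 1.0, b = 2.0, n = 2
h = (b - a)/n = 0.500000

Trapezoidal rule: (h/2)[f(x₀) + 2f(x₁) + 2f(x₂) + ... + f(xₙ)]

x_0 = 1.0000, f(x_0) = 5.000000, coefficient = 1
x_1 = 1.5000, f(x_1) = 6.000000, coefficient = 2
x_2 = 2.0000, f(x_2) = 7.000000, coefficient = 1

I ≈ (0.500000/2) × 24.000000 = 6.000000
Exact value: 6.000000
Error: 0.000000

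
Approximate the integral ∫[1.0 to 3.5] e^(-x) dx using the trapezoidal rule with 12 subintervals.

f(x) = e^(-x)
a = 1.0, b = 3.5, n = 12
h = (b - a)/n = 0.208333

Trapezoidal rule: (h/2)[f(x₀) + 2f(x₁) + 2f(x₂) + ... + f(xₙ)]

x_0 = 1.0000, f(x_0) = 0.367879, coefficient = 1
x_1 = 1.2083, f(x_1) = 0.298695, coefficient = 2
x_2 = 1.4167, f(x_2) = 0.242521, coefficient = 2
x_3 = 1.6250, f(x_3) = 0.196912, coefficient = 2
x_4 = 1.8333, f(x_4) = 0.159880, coefficient = 2
x_5 = 2.0417, f(x_5) = 0.129812, coefficient = 2
x_6 = 2.2500, f(x_6) = 0.105399, coefficient = 2
x_7 = 2.4583, f(x_7) = 0.085577, coefficient = 2
x_8 = 2.6667, f(x_8) = 0.069483, coefficient = 2
x_9 = 2.8750, f(x_9) = 0.056416, coefficient = 2
x_10 = 3.0833, f(x_10) = 0.045806, coefficient = 2
x_11 = 3.2917, f(x_11) = 0.037192, coefficient = 2
x_12 = 3.5000, f(x_12) = 0.030197, coefficient = 1

I ≈ (0.208333/2) × 3.253464 = 0.338903
Exact value: 0.337682
Error: 0.001220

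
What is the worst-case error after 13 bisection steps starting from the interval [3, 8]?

Bisection error bound: |error| ≤ (b-a)/2^n
|error| ≤ (8 - 3)/2^13 = 5/2^13
|error| ≤ 0.0006103516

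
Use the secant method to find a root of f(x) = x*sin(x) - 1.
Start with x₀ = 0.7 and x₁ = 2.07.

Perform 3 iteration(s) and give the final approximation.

f(x) = x*sin(x) - 1
x₀ = 0.7, x₁ = 2.07

Secant formula: x_{n+1} = x_n - f(x_n)(x_n - x_{n-1})/(f(x_n) - f(x_{n-1}))

Iteration 1:
  f(0.700000) = -0.549048
  f(2.070000) = 0.817386
  x_2 = 2.070000 - 0.817386×(2.070000 - 0.700000)/(0.817386 - (-0.549048))
       = 1.250481
Iteration 2:
  f(2.070000) = 0.817386
  f(1.250481) = 0.186876
  x_3 = 1.250481 - 0.186876×(1.250481 - 2.070000)/(0.186876 - 0.817386)
       = 1.007584
Iteration 3:
  f(1.250481) = 0.186876
  f(1.007584) = -0.148043
  x_4 = 1.007584 - (-0.148043)×(1.007584 - 1.250481)/(-0.148043 - 0.186876)
       = 1.114951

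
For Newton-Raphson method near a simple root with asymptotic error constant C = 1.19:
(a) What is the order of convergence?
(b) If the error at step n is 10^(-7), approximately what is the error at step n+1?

(a) Newton-Raphson has quadratic (order 2) convergence near simple roots.
    This means |e_{n+1}| ≈ C|e_n|².

(b) With |e_n| = 10^(-7) and C = 1.19:
    |e_{n+1}| ≈ 1.19 × (10^(-7))² = 1.19 × 10^(-14)

(a) 2 (quadratic); (b) |e_{n+1}| ≈ 1.190e-14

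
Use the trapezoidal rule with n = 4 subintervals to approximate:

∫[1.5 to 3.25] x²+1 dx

f(x) = x²+1
a = 1.5, b = 3.25, n = 4
h = (b - a)/n = 0.437500

Trapezoidal rule: (h/2)[f(x₀) + 2f(x₁) + 2f(x₂) + ... + f(xₙ)]

x_0 = 1.5000, f(x_0) = 3.250000, coefficient = 1
x_1 = 1.9375, f(x_1) = 4.753906, coefficient = 2
x_2 = 2.3750, f(x_2) = 6.640625, coefficient = 2
x_3 = 2.8125, f(x_3) = 8.910156, coefficient = 2
x_4 = 3.2500, f(x_4) = 11.562500, coefficient = 1

I ≈ (0.437500/2) × 55.421875 = 12.123535
Exact value: 12.067708
Error: 0.055827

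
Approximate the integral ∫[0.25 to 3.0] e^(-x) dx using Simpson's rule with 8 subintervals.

f(x) = e^(-x)
a = 0.25, b = 3.0, n = 8
h = (b - a)/n = 0.343750

Simpson's rule: (h/3)[f(x₀) + 4f(x₁) + 2f(x₂) + ... + f(xₙ)]

x_0 = 0.2500, f(x_0) = 0.778801, coefficient = 1
x_1 = 0.5938, f(x_1) = 0.552252, coefficient = 4
x_2 = 0.9375, f(x_2) = 0.391606, coefficient = 2
x_3 = 1.2812, f(x_3) = 0.277690, coefficient = 4
x_4 = 1.6250, f(x_4) = 0.196912, coefficient = 2
x_5 = 1.9688, f(x_5) = 0.139631, coefficient = 4
x_6 = 2.3125, f(x_6) = 0.099013, coefficient = 2
x_7 = 2.6562, f(x_7) = 0.070211, coefficient = 4
x_8 = 3.0000, f(x_8) = 0.049787, coefficient = 1

I ≈ (0.343750/3) × 6.362788 = 0.729069
Exact value: 0.729014
Error: 0.000056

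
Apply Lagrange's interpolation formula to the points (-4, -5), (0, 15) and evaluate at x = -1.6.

Lagrange interpolation formula:
P(x) = Σ yᵢ × Lᵢ(x)
where Lᵢ(x) = Π_{j≠i} (x - xⱼ)/(xᵢ - xⱼ)

L_0(-1.6) = (-1.6 - 0)/(-4 - 0) = 0.400000
L_1(-1.6) = (-1.6 - (-4))/(0 - (-4)) = 0.600000

P(-1.6) = (-5)×L_0(-1.6) + 15×L_1(-1.6)
P(-1.6) = 7.000000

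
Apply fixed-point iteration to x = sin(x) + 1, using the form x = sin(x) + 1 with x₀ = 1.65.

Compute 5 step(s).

Equation: x = sin(x) + 1
Fixed-point form: x = sin(x) + 1
x₀ = 1.65

x_1 = g(1.650000) = 1.996865
x_2 = g(1.996865) = 1.910598
x_3 = g(1.910598) = 1.942821
x_4 = g(1.942821) = 1.931593
x_5 = g(1.931593) = 1.935616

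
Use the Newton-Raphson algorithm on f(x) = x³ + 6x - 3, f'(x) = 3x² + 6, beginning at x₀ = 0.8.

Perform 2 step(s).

f(x) = x³ + 6x - 3
f'(x) = 3x² + 6
x₀ = 0.8

Newton-Raphson formula: x_{n+1} = x_n - f(x_n)/f'(x_n)

Iteration 1:
  f(0.800000) = 2.312000
  f'(0.800000) = 7.920000
  x_1 = 0.800000 - 2.312000/7.920000 = 0.508081
Iteration 2:
  f(0.508081) = 0.179644
  f'(0.508081) = 6.774438
  x_2 = 0.508081 - 0.179644/6.774438 = 0.481563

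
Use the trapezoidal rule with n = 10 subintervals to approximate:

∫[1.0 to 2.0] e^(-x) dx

f(x) = e^(-x)
a = 1.0, b = 2.0, n = 10
h = (b - a)/n = 0.100000

Trapezoidal rule: (h/2)[f(x₀) + 2f(x₁) + 2f(x₂) + ... + f(xₙ)]

x_0 = 1.0000, f(x_0) = 0.367879, coefficient = 1
x_1 = 1.1000, f(x_1) = 0.332871, coefficient = 2
x_2 = 1.2000, f(x_2) = 0.301194, coefficient = 2
x_3 = 1.3000, f(x_3) = 0.272532, coefficient = 2
x_4 = 1.4000, f(x_4) = 0.246597, coefficient = 2
x_5 = 1.5000, f(x_5) = 0.223130, coefficient = 2
x_6 = 1.6000, f(x_6) = 0.201897, coefficient = 2
x_7 = 1.7000, f(x_7) = 0.182684, coefficient = 2
x_8 = 1.8000, f(x_8) = 0.165299, coefficient = 2
x_9 = 1.9000, f(x_9) = 0.149569, coefficient = 2
x_10 = 2.0000, f(x_10) = 0.135335, coefficient = 1

I ≈ (0.100000/2) × 4.654758 = 0.232738
Exact value: 0.232544
Error: 0.000194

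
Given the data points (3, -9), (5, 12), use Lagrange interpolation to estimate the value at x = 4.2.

Lagrange interpolation formula:
P(x) = Σ yᵢ × Lᵢ(x)
where Lᵢ(x) = Π_{j≠i} (x - xⱼ)/(xᵢ - xⱼ)

L_0(4.2) = (4.2 - 5)/(3 - 5) = 0.400000
L_1(4.2) = (4.2 - 3)/(5 - 3) = 0.600000

P(4.2) = (-9)×L_0(4.2) + 12×L_1(4.2)
P(4.2) = 3.600000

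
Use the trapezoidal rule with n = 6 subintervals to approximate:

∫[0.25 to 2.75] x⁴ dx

f(x) = x⁴
a = 0.25, b = 2.75, n = 6
h = (b - a)/n = 0.416667

Trapezoidal rule: (h/2)[f(x₀) + 2f(x₁) + 2f(x₂) + ... + f(xₙ)]

x_0 = 0.2500, f(x_0) = 0.003906, coefficient = 1
x_1 = 0.6667, f(x_1) = 0.197531, coefficient = 2
x_2 = 1.0833, f(x_2) = 1.377363, coefficient = 2
x_3 = 1.5000, f(x_3) = 5.062500, coefficient = 2
x_4 = 1.9167, f(x_4) = 13.495419, coefficient = 2
x_5 = 2.3333, f(x_5) = 29.641975, coefficient = 2
x_6 = 2.7500, f(x_6) = 57.191406, coefficient = 1

I ≈ (0.416667/2) × 156.744888 = 32.655185
Exact value: 31.455078
Error: 1.200107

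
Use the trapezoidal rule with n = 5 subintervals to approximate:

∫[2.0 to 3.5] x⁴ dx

f(x) = x⁴
a = 2.0, b = 3.5, n = 5
h = (b - a)/n = 0.300000

Trapezoidal rule: (h/2)[f(x₀) + 2f(x₁) + 2f(x₂) + ... + f(xₙ)]

x_0 = 2.0000, f(x_0) = 16.000000, coefficient = 1
x_1 = 2.3000, f(x_1) = 27.984100, coefficient = 2
x_2 = 2.6000, f(x_2) = 45.697600, coefficient = 2
x_3 = 2.9000, f(x_3) = 70.728100, coefficient = 2
x_4 = 3.2000, f(x_4) = 104.857600, coefficient = 2
x_5 = 3.5000, f(x_5) = 150.062500, coefficient = 1

I ≈ (0.300000/2) × 664.597300 = 99.689595
Exact value: 98.643750
Error: 1.045845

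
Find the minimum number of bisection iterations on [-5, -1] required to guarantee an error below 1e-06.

We need (b-a)/2^n ≤ 1e-06
(-1 - (-5))/2^n ≤ 1e-06
4/2^n ≤ 1e-06
2^n ≥ 4000000
n ≥ log₂(4000000) = 21.93
n ≥ 22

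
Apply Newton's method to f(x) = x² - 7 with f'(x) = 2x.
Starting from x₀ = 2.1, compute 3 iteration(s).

f(x) = x² - 7
f'(x) = 2x
x₀ = 2.1

Newton-Raphson formula: x_{n+1} = x_n - f(x_n)/f'(x_n)

Iteration 1:
  f(2.100000) = -2.590000
  f'(2.100000) = 4.200000
  x_1 = 2.100000 - (-2.590000)/4.200000 = 2.716667
Iteration 2:
  f(2.716667) = 0.380278
  f'(2.716667) = 5.433333
  x_2 = 2.716667 - 0.380278/5.433333 = 2.646677
Iteration 3:
  f(2.646677) = 0.004899
  f'(2.646677) = 5.293354
  x_3 = 2.646677 - 0.004899/5.293354 = 2.645751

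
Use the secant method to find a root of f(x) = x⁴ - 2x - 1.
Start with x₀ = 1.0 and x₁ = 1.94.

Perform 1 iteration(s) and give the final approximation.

f(x) = x⁴ - 2x - 1
x₀ = 1.0, x₁ = 1.94

Secant formula: x_{n+1} = x_n - f(x_n)(x_n - x_{n-1})/(f(x_n) - f(x_{n-1}))

Iteration 1:
  f(1.000000) = -2.000000
  f(1.940000) = 9.284685
  x_2 = 1.940000 - 9.284685×(1.940000 - 1.000000)/(9.284685 - (-2.000000))
       = 1.166597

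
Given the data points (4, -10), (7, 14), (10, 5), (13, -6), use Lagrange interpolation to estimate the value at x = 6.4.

Lagrange interpolation formula:
P(x) = Σ yᵢ × Lᵢ(x)
where Lᵢ(x) = Π_{j≠i} (x - xⱼ)/(xᵢ - xⱼ)

L_0(6.4) = (6.4 - 7)/(4 - 7) × (6.4 - 10)/(4 - 10) × (6.4 - 13)/(4 - 13) = 0.088000
L_1(6.4) = (6.4 - 4)/(7 - 4) × (6.4 - 10)/(7 - 10) × (6.4 - 13)/(7 - 13) = 1.056000
L_2(6.4) = (6.4 - 4)/(10 - 4) × (6.4 - 7)/(10 - 7) × (6.4 - 13)/(10 - 13) = -0.176000
L_3(6.4) = (6.4 - 4)/(13 - 4) × (6.4 - 7)/(13 - 7) × (6.4 - 10)/(13 - 10) = 0.032000

P(6.4) = (-10)×L_0(6.4) + 14×L_1(6.4) + 5×L_2(6.4) + (-6)×L_3(6.4)
P(6.4) = 12.832000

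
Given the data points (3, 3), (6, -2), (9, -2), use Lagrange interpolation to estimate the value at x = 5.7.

Lagrange interpolation formula:
P(x) = Σ yᵢ × Lᵢ(x)
where Lᵢ(x) = Π_{j≠i} (x - xⱼ)/(xᵢ - xⱼ)

L_0(5.7) = (5.7 - 6)/(3 - 6) × (5.7 - 9)/(3 - 9) = 0.055000
L_1(5.7) = (5.7 - 3)/(6 - 3) × (5.7 - 9)/(6 - 9) = 0.990000
L_2(5.7) = (5.7 - 3)/(9 - 3) × (5.7 - 6)/(9 - 6) = -0.045000

P(5.7) = 3×L_0(5.7) + (-2)×L_1(5.7) + (-2)×L_2(5.7)
P(5.7) = -1.725000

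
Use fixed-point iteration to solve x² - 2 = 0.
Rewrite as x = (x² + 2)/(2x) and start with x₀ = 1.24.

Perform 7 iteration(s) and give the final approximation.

Equation: x² - 2 = 0
Fixed-point form: x = (x² + 2)/(2x)
x₀ = 1.24

x_1 = g(1.240000) = 1.426452
x_2 = g(1.426452) = 1.414266
x_3 = g(1.414266) = 1.414214
x_4 = g(1.414214) = 1.414214
x_5 = g(1.414214) = 1.414214
x_6 = g(1.414214) = 1.414214
x_7 = g(1.414214) = 1.414214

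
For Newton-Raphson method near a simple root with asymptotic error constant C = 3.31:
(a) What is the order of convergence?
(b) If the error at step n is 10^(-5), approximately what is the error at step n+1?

(a) Newton-Raphson has quadratic (order 2) convergence near simple roots.
    This means |e_{n+1}| ≈ C|e_n|².

(b) With |e_n| = 10^(-5) and C = 3.31:
    |e_{n+1}| ≈ 3.31 × (10^(-5))² = 3.31 × 10^(-10)

(a) 2 (quadratic); (b) |e_{n+1}| ≈ 3.310e-10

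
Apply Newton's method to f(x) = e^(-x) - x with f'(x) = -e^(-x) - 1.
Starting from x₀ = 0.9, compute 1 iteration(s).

f(x) = e^(-x) - x
f'(x) = -e^(-x) - 1
x₀ = 0.9

Newton-Raphson formula: x_{n+1} = x_n - f(x_n)/f'(x_n)

Iteration 1:
  f(0.900000) = -0.493430
  f'(0.900000) = -1.406570
  x_1 = 0.900000 - (-0.493430)/(-1.406570) = 0.549196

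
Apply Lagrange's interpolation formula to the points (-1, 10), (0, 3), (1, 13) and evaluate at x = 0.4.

Lagrange interpolation formula:
P(x) = Σ yᵢ × Lᵢ(x)
where Lᵢ(x) = Π_{j≠i} (x - xⱼ)/(xᵢ - xⱼ)

L_0(0.4) = (0.4 - 0)/(-1 - 0) × (0.4 - 1)/(-1 - 1) = -0.120000
L_1(0.4) = (0.4 - (-1))/(0 - (-1)) × (0.4 - 1)/(0 - 1) = 0.840000
L_2(0.4) = (0.4 - (-1))/(1 - (-1)) × (0.4 - 0)/(1 - 0) = 0.280000

P(0.4) = 10×L_0(0.4) + 3×L_1(0.4) + 13×L_2(0.4)
P(0.4) = 4.960000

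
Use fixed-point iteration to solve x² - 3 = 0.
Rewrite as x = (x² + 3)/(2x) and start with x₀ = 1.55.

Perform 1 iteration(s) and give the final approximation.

Equation: x² - 3 = 0
Fixed-point form: x = (x² + 3)/(2x)
x₀ = 1.55

x_1 = g(1.550000) = 1.742742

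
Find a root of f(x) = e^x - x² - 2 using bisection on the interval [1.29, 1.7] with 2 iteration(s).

f(x) = e^x - x² - 2
Initial interval: [1.29, 1.7]

Iteration 1:
  c_1 = (1.290000 + 1.700000)/2 = 1.495000
  f(c_1) = f(1.495000) = 0.224312
  f(a) × f(c) < 0, new interval: [1.290000, 1.495000]
Iteration 2:
  c_2 = (1.290000 + 1.495000)/2 = 1.392500
  f(c_2) = f(1.392500) = 0.085843
  f(a) × f(c) < 0, new interval: [1.290000, 1.392500]

After 2 iteration(s), the approximation is c_2 = 1.392500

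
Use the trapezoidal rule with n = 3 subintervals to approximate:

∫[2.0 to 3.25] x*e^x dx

f(x) = x*e^x
a = 2.0, b = 3.25, n = 3
h = (b - a)/n = 0.416667

Trapezoidal rule: (h/2)[f(x₀) + 2f(x₁) + 2f(x₂) + ... + f(xₙ)]

x_0 = 2.0000, f(x_0) = 14.778112, coefficient = 1
x_1 = 2.4167, f(x_1) = 27.087053, coefficient = 2
x_2 = 2.8333, f(x_2) = 48.172446, coefficient = 2
x_3 = 3.2500, f(x_3) = 83.818605, coefficient = 1

I ≈ (0.416667/2) × 249.115715 = 51.899107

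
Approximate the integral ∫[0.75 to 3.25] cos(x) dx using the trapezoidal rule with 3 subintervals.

f(x) = cos(x)
a = 0.75, b = 3.25, n = 3
h = (b - a)/n = 0.833333

Trapezoidal rule: (h/2)[f(x₀) + 2f(x₁) + 2f(x₂) + ... + f(xₙ)]

x_0 = 0.7500, f(x_0) = 0.731689, coefficient = 1
x_1 = 1.5833, f(x_1) = -0.012537, coefficient = 2
x_2 = 2.4167, f(x_2) = -0.748549, coefficient = 2
x_3 = 3.2500, f(x_3) = -0.994130, coefficient = 1

I ≈ (0.833333/2) × -1.784611 = -0.743588
Exact value: -0.789834
Error: 0.046246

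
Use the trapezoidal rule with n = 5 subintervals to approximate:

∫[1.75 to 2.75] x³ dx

f(x) = x³
a = 1.75, b = 2.75, n = 5
h = (b - a)/n = 0.200000

Trapezoidal rule: (h/2)[f(x₀) + 2f(x₁) + 2f(x₂) + ... + f(xₙ)]

x_0 = 1.7500, f(x_0) = 5.359375, coefficient = 1
x_1 = 1.9500, f(x_1) = 7.414875, coefficient = 2
x_2 = 2.1500, f(x_2) = 9.938375, coefficient = 2
x_3 = 2.3500, f(x_3) = 12.977875, coefficient = 2
x_4 = 2.5500, f(x_4) = 16.581375, coefficient = 2
x_5 = 2.7500, f(x_5) = 20.796875, coefficient = 1

I ≈ (0.200000/2) × 119.981250 = 11.998125
Exact value: 11.953125
Error: 0.045000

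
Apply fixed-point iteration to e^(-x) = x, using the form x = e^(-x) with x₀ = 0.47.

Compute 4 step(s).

Equation: e^(-x) = x
Fixed-point form: x = e^(-x)
x₀ = 0.47

x_1 = g(0.470000) = 0.625002
x_2 = g(0.625002) = 0.535260
x_3 = g(0.535260) = 0.585517
x_4 = g(0.585517) = 0.556818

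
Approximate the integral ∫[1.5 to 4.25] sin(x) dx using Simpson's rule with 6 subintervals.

f(x) = sin(x)
a = 1.5, b = 4.25, n = 6
h = (b - a)/n = 0.458333

Simpson's rule: (h/3)[f(x₀) + 4f(x₁) + 2f(x₂) + ... + f(xₙ)]

x_0 = 1.5000, f(x_0) = 0.997495, coefficient = 1
x_1 = 1.9583, f(x_1) = 0.925843, coefficient = 4
x_2 = 2.4167, f(x_2) = 0.663080, coefficient = 2
x_3 = 2.8750, f(x_3) = 0.263446, coefficient = 4
x_4 = 3.3333, f(x_4) = -0.190568, coefficient = 2
x_5 = 3.7917, f(x_5) = -0.605245, coefficient = 4
x_6 = 4.2500, f(x_6) = -0.894989, coefficient = 1

I ≈ (0.458333/3) × 3.383703 = 0.516955
Exact value: 0.516825
Error: 0.000130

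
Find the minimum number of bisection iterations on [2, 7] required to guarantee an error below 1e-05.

We need (b-a)/2^n ≤ 1e-05
(7 - 2)/2^n ≤ 1e-05
5/2^n ≤ 1e-05
2^n ≥ 500000
n ≥ log₂(500000) = 18.93
n ≥ 19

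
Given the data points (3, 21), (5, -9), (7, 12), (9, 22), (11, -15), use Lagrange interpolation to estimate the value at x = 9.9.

Lagrange interpolation formula:
P(x) = Σ yᵢ × Lᵢ(x)
where Lᵢ(x) = Π_{j≠i} (x - xⱼ)/(xᵢ - xⱼ)

L_0(9.9) = (9.9 - 5)/(3 - 5) × (9.9 - 7)/(3 - 7) × (9.9 - 9)/(3 - 9) × (9.9 - 11)/(3 - 11) = -0.036635
L_1(9.9) = (9.9 - 3)/(5 - 3) × (9.9 - 7)/(5 - 7) × (9.9 - 9)/(5 - 9) × (9.9 - 11)/(5 - 11) = 0.206353
L_2(9.9) = (9.9 - 3)/(7 - 3) × (9.9 - 5)/(7 - 5) × (9.9 - 9)/(7 - 9) × (9.9 - 11)/(7 - 11) = -0.522998
L_3(9.9) = (9.9 - 3)/(9 - 3) × (9.9 - 5)/(9 - 5) × (9.9 - 7)/(9 - 7) × (9.9 - 11)/(9 - 11) = 1.123478
L_4(9.9) = (9.9 - 3)/(11 - 3) × (9.9 - 5)/(11 - 5) × (9.9 - 7)/(11 - 7) × (9.9 - 9)/(11 - 9) = 0.229802

P(9.9) = 21×L_0(9.9) + (-9)×L_1(9.9) + 12×L_2(9.9) + 22×L_3(9.9) + (-15)×L_4(9.9)
P(9.9) = 12.366986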